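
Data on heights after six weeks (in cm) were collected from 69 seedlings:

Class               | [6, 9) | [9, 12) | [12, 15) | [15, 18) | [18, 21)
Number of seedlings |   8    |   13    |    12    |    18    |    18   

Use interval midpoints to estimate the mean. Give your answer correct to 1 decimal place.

Midpoints: 7.5, 10.5, 13.5, 16.5, 19.5
Σfm = 8×7.5 + 13×10.5 + 12×13.5 + 18×16.5 + 18×19.5 = 1006.5
n = Σf = 69
Mean = 1006.5 / 69 = 14.5870

14.6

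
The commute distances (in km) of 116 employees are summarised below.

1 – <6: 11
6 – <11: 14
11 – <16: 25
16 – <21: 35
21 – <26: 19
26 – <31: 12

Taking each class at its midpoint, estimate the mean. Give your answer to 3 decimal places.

Midpoints: 3.5, 8.5, 13.5, 18.5, 23.5, 28.5
Σfm = 11×3.5 + 14×8.5 + 25×13.5 + 35×18.5 + 19×23.5 + 12×28.5 = 1931
n = Σf = 116
Mean = 1931 / 116 = 16.6466

16.647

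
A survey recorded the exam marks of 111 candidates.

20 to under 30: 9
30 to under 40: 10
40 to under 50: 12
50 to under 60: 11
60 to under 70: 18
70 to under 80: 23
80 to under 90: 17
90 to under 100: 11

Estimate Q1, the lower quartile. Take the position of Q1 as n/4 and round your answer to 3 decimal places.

47.292

Cumulative frequencies: 9, 19, 31, 42, 60, 83, 100, 111
n = 111; position = n/4 = 27.75.
This falls in the class 40 to under 50: L = 40, F = 19, f = 12, h = 10.
Lower quartile ≈ 40 + ((27.75 − 19) / 12) × 10 = 47.2917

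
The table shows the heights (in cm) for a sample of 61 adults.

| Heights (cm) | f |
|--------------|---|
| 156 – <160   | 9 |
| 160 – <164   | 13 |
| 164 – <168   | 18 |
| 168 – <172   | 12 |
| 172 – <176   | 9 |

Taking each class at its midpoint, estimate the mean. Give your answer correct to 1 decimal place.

165.9

Midpoints: 158, 162, 166, 170, 174
Σfm = 9×158 + 13×162 + 18×166 + 12×170 + 9×174 = 10122
n = Σf = 61
Mean = 10122 / 61 = 165.9344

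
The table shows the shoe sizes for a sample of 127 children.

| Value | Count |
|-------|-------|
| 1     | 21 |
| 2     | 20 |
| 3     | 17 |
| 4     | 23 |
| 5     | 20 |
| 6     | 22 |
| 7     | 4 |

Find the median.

4

Cumulative frequencies: 21, 41, 58, 81, 101, 123, 127
n = 127, so the median is the value in position (n+1)/2 = 64.
Position 64 falls at value 4.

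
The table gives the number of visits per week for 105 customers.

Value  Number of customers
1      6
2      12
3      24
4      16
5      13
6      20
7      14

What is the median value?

Cumulative frequencies: 6, 18, 42, 58, 71, 91, 105
n = 105, so the median is the value in position (n+1)/2 = 53.
Position 53 falls at value 4.

4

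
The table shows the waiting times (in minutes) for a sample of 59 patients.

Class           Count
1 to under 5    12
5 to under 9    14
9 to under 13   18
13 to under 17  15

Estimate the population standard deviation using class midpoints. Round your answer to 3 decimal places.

4.295

Midpoints: 3, 7, 11, 15
n = 59, Σfm = 557, mean = 9.4407
Σfm² = 6347
Σf(m − x̄)² = Σfm² − (Σfm)²/n = 6347 − 557²/59 = 1088.5424
Population variance = 1088.5424 / 59 = 18.4499
Standard deviation = √18.4499 = 4.2953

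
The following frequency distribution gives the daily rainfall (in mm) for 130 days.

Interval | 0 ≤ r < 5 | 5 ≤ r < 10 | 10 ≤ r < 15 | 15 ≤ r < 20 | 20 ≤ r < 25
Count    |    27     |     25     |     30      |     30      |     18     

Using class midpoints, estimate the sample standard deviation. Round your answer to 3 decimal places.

6.730

Midpoints: 2.5, 7.5, 12.5, 17.5, 22.5
n = 130, Σfm = 1560, mean = 12.0000
Σfm² = 24562.5
Σf(m − x̄)² = Σfm² − (Σfm)²/n = 24562.5 − 1560²/130 = 5842.5000
Sample variance = 5842.5000 / 129 = 45.2907
Standard deviation = √45.2907 = 6.7298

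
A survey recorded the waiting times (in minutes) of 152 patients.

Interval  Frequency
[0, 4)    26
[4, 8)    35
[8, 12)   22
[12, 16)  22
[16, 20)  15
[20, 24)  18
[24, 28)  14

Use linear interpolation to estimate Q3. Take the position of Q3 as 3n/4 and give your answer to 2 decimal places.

Cumulative frequencies: 26, 61, 83, 105, 120, 138, 152
n = 152; position = 3n/4 = 114.
This falls in the class [16, 20): L = 16, F = 105, f = 15, h = 4.
Upper quartile ≈ 16 + ((114 − 105) / 15) × 4 = 18.4000

18.40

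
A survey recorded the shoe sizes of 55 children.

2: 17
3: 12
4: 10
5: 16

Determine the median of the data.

Cumulative frequencies: 17, 29, 39, 55
n = 55, so the median is the value in position (n+1)/2 = 28.
Position 28 falls at value 3.

3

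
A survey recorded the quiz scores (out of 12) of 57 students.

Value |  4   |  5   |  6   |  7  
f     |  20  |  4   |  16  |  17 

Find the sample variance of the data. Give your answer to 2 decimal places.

1.58

Values: 4, 5, 6, 7
n = 57, Σfx = 315, mean = 5.5263
Σfx² = 1829
Σf(x − x̄)² = Σfx² − (Σfx)²/n = 1829 − 315²/57 = 88.2105
Sample variance = 88.2105 / 56 = 1.5752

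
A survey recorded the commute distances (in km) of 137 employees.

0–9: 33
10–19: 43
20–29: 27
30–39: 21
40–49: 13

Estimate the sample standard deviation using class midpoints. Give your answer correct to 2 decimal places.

12.72

Midpoints: 4.5, 14.5, 24.5, 34.5, 44.5
n = 137, Σfm = 2736.5, mean = 19.9745
Σfm² = 76654.25
Σf(m − x̄)² = Σfm² − (Σfm)²/n = 76654.25 − 2736.5²/137 = 21994.1606
Sample variance = 21994.1606 / 136 = 161.7218
Standard deviation = √161.7218 = 12.7170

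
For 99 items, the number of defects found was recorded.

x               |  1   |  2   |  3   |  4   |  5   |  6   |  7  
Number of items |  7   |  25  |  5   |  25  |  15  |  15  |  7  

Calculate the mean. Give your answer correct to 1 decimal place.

3.9

Values: 1, 2, 3, 4, 5, 6, 7
Σfx = 7×1 + 25×2 + 5×3 + 25×4 + 15×5 + 15×6 + 7×7 = 386
n = Σf = 99
Mean = 386 / 99 = 3.8990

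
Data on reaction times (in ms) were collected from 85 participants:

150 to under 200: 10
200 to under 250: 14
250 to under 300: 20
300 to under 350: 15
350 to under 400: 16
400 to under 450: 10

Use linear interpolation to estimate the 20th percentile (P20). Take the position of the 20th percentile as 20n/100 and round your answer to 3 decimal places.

225.000

Cumulative frequencies: 10, 24, 44, 59, 75, 85
n = 85; position = 20n/100 = 17.
This falls in the class 200 to under 250: L = 200, F = 10, f = 14, h = 50.
20th percentile ≈ 200 + ((17 − 10) / 14) × 50 = 225.0000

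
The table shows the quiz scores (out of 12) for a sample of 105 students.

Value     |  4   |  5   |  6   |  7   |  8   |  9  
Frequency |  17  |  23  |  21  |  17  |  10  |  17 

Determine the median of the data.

6

Cumulative frequencies: 17, 40, 61, 78, 88, 105
n = 105, so the median is the value in position (n+1)/2 = 53.
Position 53 falls at value 6.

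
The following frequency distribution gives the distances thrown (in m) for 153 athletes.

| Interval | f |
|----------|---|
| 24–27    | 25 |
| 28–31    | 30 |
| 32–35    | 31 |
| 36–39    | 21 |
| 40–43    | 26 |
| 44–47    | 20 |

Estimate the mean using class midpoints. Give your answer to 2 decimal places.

34.89

Midpoints: 25.5, 29.5, 33.5, 37.5, 41.5, 45.5
Σfm = 25×25.5 + 30×29.5 + 31×33.5 + 21×37.5 + 26×41.5 + 20×45.5 = 5337.5
n = Σf = 153
Mean = 5337.5 / 153 = 34.8856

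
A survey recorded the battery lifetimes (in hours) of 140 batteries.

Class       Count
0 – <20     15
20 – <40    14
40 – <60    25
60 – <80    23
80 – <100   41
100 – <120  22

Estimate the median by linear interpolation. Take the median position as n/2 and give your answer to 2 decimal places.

73.91

Cumulative frequencies: 15, 29, 54, 77, 118, 140
n = 140; position = n/2 = 70.
This falls in the class 60 – <80: L = 60, F = 54, f = 23, h = 20.
Median ≈ 60 + ((70 − 54) / 23) × 20 = 73.9130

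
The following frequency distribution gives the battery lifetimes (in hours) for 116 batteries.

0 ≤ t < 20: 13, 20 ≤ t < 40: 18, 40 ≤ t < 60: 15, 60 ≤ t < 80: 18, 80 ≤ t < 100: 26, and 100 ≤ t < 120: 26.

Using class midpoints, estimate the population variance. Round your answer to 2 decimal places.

Midpoints: 10, 30, 50, 70, 90, 110
n = 116, Σfm = 7880, mean = 67.9310
Σfm² = 668400
Σf(m − x̄)² = Σfm² − (Σfm)²/n = 668400 − 7880²/116 = 133103.4483
Population variance = 133103.4483 / 116 = 1147.4435

1147.44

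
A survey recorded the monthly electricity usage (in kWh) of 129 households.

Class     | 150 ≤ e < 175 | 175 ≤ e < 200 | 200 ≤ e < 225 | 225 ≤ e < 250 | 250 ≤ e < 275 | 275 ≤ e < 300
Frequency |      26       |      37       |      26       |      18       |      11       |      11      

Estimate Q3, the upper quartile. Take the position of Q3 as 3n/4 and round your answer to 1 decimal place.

235.8

Cumulative frequencies: 26, 63, 89, 107, 118, 129
n = 129; position = 3n/4 = 96.75.
This falls in the class 225 ≤ e < 250: L = 225, F = 89, f = 18, h = 25.
Upper quartile ≈ 225 + ((96.75 − 89) / 18) × 25 = 235.7639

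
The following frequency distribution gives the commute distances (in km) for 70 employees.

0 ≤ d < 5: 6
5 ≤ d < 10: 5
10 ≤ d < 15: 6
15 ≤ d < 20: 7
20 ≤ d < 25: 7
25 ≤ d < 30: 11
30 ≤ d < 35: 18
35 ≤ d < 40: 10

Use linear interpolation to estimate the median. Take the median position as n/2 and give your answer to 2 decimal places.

26.82

Cumulative frequencies: 6, 11, 17, 24, 31, 42, 60, 70
n = 70; position = n/2 = 35.
This falls in the class 25 ≤ d < 30: L = 25, F = 31, f = 11, h = 5.
Median ≈ 25 + ((35 − 31) / 11) × 5 = 26.8182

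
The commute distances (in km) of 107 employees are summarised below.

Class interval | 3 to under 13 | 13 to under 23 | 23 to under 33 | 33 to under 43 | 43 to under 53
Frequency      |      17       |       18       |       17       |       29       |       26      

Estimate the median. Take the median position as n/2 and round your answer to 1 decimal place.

33.5

Cumulative frequencies: 17, 35, 52, 81, 107
n = 107; position = n/2 = 53.5.
This falls in the class 33 to under 43: L = 33, F = 52, f = 29, h = 10.
Median ≈ 33 + ((53.5 − 52) / 29) × 10 = 33.5172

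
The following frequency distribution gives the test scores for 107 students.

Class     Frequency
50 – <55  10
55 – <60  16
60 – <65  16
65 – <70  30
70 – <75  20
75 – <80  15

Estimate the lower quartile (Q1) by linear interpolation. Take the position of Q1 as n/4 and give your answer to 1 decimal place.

Cumulative frequencies: 10, 26, 42, 72, 92, 107
n = 107; position = n/4 = 26.75.
This falls in the class 60 – <65: L = 60, F = 26, f = 16, h = 5.
Lower quartile ≈ 60 + ((26.75 − 26) / 16) × 5 = 60.2344

60.2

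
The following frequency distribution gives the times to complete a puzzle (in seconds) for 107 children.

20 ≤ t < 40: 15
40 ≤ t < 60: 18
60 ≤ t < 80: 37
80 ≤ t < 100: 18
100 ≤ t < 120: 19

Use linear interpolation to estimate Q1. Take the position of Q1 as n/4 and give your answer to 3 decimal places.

Cumulative frequencies: 15, 33, 70, 88, 107
n = 107; position = n/4 = 26.75.
This falls in the class 40 ≤ t < 60: L = 40, F = 15, f = 18, h = 20.
Lower quartile ≈ 40 + ((26.75 − 15) / 18) × 20 = 53.0556

53.056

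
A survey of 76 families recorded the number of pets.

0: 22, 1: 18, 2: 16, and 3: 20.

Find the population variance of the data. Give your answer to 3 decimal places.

Values: 0, 1, 2, 3
n = 76, Σfx = 110, mean = 1.4474
Σfx² = 262
Σf(x − x̄)² = Σfx² − (Σfx)²/n = 262 − 110²/76 = 102.7895
Population variance = 102.7895 / 76 = 1.3525

1.352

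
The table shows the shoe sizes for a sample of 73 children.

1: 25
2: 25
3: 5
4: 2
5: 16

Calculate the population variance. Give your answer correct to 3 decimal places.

2.301

Values: 1, 2, 3, 4, 5
n = 73, Σfx = 178, mean = 2.4384
Σfx² = 602
Σf(x − x̄)² = Σfx² − (Σfx)²/n = 602 − 178²/73 = 167.9726
Population variance = 167.9726 / 73 = 2.3010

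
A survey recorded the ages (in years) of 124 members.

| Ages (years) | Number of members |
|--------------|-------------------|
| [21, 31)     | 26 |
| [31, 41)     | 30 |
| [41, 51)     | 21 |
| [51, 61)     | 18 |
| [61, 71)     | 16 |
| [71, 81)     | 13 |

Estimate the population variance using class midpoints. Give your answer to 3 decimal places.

268.230

Midpoints: 26, 36, 46, 56, 66, 76
n = 124, Σfm = 5774, mean = 46.5645
Σfm² = 302124
Σf(m − x̄)² = Σfm² − (Σfm)²/n = 302124 − 5774²/124 = 33260.4839
Population variance = 33260.4839 / 124 = 268.2297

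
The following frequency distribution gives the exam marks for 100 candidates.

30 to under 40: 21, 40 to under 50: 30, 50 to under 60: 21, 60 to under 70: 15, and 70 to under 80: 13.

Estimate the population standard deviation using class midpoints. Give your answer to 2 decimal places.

13.09

Midpoints: 35, 45, 55, 65, 75
n = 100, Σfm = 5190, mean = 51.9000
Σfm² = 286500
Σf(m − x̄)² = Σfm² − (Σfm)²/n = 286500 − 5190²/100 = 17139.0000
Population variance = 17139.0000 / 100 = 171.3900
Standard deviation = √171.3900 = 13.0916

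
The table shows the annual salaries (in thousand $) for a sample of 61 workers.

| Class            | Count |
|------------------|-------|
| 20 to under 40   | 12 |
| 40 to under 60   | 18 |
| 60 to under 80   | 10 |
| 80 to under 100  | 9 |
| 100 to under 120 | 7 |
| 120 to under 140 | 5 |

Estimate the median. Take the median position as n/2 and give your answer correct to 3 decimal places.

Cumulative frequencies: 12, 30, 40, 49, 56, 61
n = 61; position = n/2 = 30.5.
This falls in the class 60 to under 80: L = 60, F = 30, f = 10, h = 20.
Median ≈ 60 + ((30.5 − 30) / 10) × 20 = 61.0000

61.000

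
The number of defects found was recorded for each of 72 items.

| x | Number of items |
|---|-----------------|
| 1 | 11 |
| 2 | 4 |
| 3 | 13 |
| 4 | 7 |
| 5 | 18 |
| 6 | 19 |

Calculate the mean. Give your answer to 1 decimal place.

4.0

Values: 1, 2, 3, 4, 5, 6
Σfx = 11×1 + 4×2 + 13×3 + 7×4 + 18×5 + 19×6 = 290
n = Σf = 72
Mean = 290 / 72 = 4.0278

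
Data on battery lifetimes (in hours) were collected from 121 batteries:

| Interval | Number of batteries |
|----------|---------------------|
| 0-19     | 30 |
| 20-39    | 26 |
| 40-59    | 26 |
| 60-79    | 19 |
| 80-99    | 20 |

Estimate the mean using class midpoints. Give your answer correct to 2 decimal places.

45.04

Midpoints: 9.5, 29.5, 49.5, 69.5, 89.5
Σfm = 30×9.5 + 26×29.5 + 26×49.5 + 19×69.5 + 20×89.5 = 5449.5
n = Σf = 121
Mean = 5449.5 / 121 = 45.0372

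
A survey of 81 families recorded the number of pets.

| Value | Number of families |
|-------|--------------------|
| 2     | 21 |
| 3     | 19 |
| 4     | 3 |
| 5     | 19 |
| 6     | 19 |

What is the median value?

4

Cumulative frequencies: 21, 40, 43, 62, 81
n = 81, so the median is the value in position (n+1)/2 = 41.
Position 41 falls at value 4.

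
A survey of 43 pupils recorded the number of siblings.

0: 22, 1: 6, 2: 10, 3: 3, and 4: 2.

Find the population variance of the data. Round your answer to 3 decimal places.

1.442

Values: 0, 1, 2, 3, 4
n = 43, Σfx = 43, mean = 1.0000
Σfx² = 105
Σf(x − x̄)² = Σfx² − (Σfx)²/n = 105 − 43²/43 = 62.0000
Population variance = 62.0000 / 43 = 1.4419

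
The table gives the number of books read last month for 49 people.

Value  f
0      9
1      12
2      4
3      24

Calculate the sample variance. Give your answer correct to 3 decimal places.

1.485

Values: 0, 1, 2, 3
n = 49, Σfx = 92, mean = 1.8776
Σfx² = 244
Σf(x − x̄)² = Σfx² − (Σfx)²/n = 244 − 92²/49 = 71.2653
Sample variance = 71.2653 / 48 = 1.4847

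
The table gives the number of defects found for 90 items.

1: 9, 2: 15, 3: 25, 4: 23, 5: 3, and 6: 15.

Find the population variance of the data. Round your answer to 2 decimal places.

Values: 1, 2, 3, 4, 5, 6
n = 90, Σfx = 311, mean = 3.4556
Σfx² = 1277
Σf(x − x̄)² = Σfx² − (Σfx)²/n = 1277 − 311²/90 = 202.3222
Population variance = 202.3222 / 90 = 2.2480

2.25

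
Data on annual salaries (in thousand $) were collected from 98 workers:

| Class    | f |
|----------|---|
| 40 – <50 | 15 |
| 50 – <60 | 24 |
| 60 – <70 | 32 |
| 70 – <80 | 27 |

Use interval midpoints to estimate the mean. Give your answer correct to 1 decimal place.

Midpoints: 45, 55, 65, 75
Σfm = 15×45 + 24×55 + 32×65 + 27×75 = 6100
n = Σf = 98
Mean = 6100 / 98 = 62.2449

62.2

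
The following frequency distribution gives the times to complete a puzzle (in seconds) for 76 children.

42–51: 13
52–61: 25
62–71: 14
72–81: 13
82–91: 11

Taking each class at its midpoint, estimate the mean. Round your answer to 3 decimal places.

64.395

Midpoints: 46.5, 56.5, 66.5, 76.5, 86.5
Σfm = 13×46.5 + 25×56.5 + 14×66.5 + 13×76.5 + 11×86.5 = 4894
n = Σf = 76
Mean = 4894 / 76 = 64.3947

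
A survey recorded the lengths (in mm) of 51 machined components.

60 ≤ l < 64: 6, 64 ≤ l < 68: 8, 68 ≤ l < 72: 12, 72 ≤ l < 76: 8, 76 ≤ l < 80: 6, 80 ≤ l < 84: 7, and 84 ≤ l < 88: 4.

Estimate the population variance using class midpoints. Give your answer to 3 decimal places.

51.500

Midpoints: 62, 66, 70, 74, 78, 82, 86
n = 51, Σfm = 3718, mean = 72.9020
Σfm² = 273676
Σf(m − x̄)² = Σfm² − (Σfm)²/n = 273676 − 3718²/51 = 2626.5098
Population variance = 2626.5098 / 51 = 51.5002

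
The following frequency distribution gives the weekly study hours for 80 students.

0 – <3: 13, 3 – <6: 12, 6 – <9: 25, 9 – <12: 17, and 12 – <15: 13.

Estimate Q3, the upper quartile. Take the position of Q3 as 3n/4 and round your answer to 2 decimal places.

10.76

Cumulative frequencies: 13, 25, 50, 67, 80
n = 80; position = 3n/4 = 60.
This falls in the class 9 – <12: L = 9, F = 50, f = 17, h = 3.
Upper quartile ≈ 9 + ((60 − 50) / 17) × 3 = 10.7647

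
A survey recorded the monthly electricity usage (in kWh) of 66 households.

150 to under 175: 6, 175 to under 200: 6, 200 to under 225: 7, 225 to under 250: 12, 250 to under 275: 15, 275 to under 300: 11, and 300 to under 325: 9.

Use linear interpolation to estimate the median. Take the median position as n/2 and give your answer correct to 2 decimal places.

Cumulative frequencies: 6, 12, 19, 31, 46, 57, 66
n = 66; position = n/2 = 33.
This falls in the class 250 to under 275: L = 250, F = 31, f = 15, h = 25.
Median ≈ 250 + ((33 − 31) / 15) × 25 = 253.3333

253.33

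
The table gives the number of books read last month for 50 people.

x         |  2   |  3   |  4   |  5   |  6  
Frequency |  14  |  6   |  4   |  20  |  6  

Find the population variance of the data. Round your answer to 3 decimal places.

2.118

Values: 2, 3, 4, 5, 6
n = 50, Σfx = 198, mean = 3.9600
Σfx² = 890
Σf(x − x̄)² = Σfx² − (Σfx)²/n = 890 − 198²/50 = 105.9200
Population variance = 105.9200 / 50 = 2.1184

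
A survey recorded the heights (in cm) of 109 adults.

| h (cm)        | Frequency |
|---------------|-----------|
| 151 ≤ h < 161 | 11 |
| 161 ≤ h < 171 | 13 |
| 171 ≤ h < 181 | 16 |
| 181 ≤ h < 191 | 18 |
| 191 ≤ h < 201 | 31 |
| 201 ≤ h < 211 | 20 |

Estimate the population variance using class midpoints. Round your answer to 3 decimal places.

Midpoints: 156, 166, 176, 186, 196, 206
n = 109, Σfm = 20234, mean = 185.6330
Σfm² = 3783884
Σf(m − x̄)² = Σfm² − (Σfm)²/n = 3783884 − 20234²/109 = 27785.3211
Population variance = 27785.3211 / 109 = 254.9112

254.911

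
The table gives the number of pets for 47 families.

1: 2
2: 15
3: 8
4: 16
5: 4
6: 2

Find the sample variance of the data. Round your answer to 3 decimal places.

1.531

Values: 1, 2, 3, 4, 5, 6
n = 47, Σfx = 152, mean = 3.2340
Σfx² = 562
Σf(x − x̄)² = Σfx² − (Σfx)²/n = 562 − 152²/47 = 70.4255
Sample variance = 70.4255 / 46 = 1.5310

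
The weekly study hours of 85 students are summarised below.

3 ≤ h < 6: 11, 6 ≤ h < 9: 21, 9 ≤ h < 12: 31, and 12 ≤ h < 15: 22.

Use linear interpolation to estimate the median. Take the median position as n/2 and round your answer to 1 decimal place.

Cumulative frequencies: 11, 32, 63, 85
n = 85; position = n/2 = 42.5.
This falls in the class 9 ≤ h < 12: L = 9, F = 32, f = 31, h = 3.
Median ≈ 9 + ((42.5 − 32) / 31) × 3 = 10.0161

10.0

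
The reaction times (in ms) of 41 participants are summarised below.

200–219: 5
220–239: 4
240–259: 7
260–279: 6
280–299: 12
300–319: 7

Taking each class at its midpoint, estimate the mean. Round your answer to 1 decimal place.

Midpoints: 209.5, 229.5, 249.5, 269.5, 289.5, 309.5
Σfm = 5×209.5 + 4×229.5 + 7×249.5 + 6×269.5 + 12×289.5 + 7×309.5 = 10969.5
n = Σf = 41
Mean = 10969.5 / 41 = 267.5488

267.5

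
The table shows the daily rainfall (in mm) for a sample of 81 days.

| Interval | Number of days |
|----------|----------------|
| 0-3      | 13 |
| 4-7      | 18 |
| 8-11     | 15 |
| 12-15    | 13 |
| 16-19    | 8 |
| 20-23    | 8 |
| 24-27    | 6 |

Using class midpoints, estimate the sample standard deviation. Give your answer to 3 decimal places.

Midpoints: 1.5, 5.5, 9.5, 13.5, 17.5, 21.5, 25.5
n = 81, Σfm = 901.5, mean = 11.1296
Σfm² = 14346.25
Σf(m − x̄)² = Σfm² − (Σfm)²/n = 14346.25 − 901.5²/81 = 4312.8889
Sample variance = 4312.8889 / 80 = 53.9111
Standard deviation = √53.9111 = 7.3424

7.342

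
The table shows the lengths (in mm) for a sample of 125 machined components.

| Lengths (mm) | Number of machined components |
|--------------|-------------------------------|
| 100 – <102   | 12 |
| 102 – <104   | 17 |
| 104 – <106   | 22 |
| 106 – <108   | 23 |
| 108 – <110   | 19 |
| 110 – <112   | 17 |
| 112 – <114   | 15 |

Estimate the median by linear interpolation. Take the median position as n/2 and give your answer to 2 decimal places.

107.00

Cumulative frequencies: 12, 29, 51, 74, 93, 110, 125
n = 125; position = n/2 = 62.5.
This falls in the class 106 – <108: L = 106, F = 51, f = 23, h = 2.
Median ≈ 106 + ((62.5 − 51) / 23) × 2 = 107.0000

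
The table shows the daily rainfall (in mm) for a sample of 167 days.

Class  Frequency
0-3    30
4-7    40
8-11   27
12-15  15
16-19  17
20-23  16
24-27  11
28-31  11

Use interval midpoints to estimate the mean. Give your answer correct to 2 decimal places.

Midpoints: 1.5, 5.5, 9.5, 13.5, 17.5, 21.5, 25.5, 29.5
Σfm = 30×1.5 + 40×5.5 + 27×9.5 + 15×13.5 + 17×17.5 + 16×21.5 + 11×25.5 + 11×29.5 = 1970.5
n = Σf = 167
Mean = 1970.5 / 167 = 11.7994

11.80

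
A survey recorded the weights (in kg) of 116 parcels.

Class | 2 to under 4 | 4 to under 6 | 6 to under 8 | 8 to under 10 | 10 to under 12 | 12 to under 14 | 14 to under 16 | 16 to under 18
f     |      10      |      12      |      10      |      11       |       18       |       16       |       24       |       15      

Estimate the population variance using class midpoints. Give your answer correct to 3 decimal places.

19.516

Midpoints: 3, 5, 7, 9, 11, 13, 15, 17
n = 116, Σfm = 1280, mean = 11.0345
Σfm² = 16388
Σf(m − x̄)² = Σfm² − (Σfm)²/n = 16388 − 1280²/116 = 2263.8621
Population variance = 2263.8621 / 116 = 19.5161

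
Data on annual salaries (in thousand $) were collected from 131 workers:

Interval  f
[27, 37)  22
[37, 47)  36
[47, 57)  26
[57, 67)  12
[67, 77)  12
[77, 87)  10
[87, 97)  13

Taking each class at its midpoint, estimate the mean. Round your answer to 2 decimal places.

Midpoints: 32, 42, 52, 62, 72, 82, 92
Σfm = 22×32 + 36×42 + 26×52 + 12×62 + 12×72 + 10×82 + 13×92 = 7192
n = Σf = 131
Mean = 7192 / 131 = 54.9008

54.90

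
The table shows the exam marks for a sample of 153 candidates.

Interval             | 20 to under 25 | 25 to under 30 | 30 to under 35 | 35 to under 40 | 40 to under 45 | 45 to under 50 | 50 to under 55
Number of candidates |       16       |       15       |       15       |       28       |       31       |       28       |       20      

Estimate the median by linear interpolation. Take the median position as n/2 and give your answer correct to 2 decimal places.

40.40

Cumulative frequencies: 16, 31, 46, 74, 105, 133, 153
n = 153; position = n/2 = 76.5.
This falls in the class 40 to under 45: L = 40, F = 74, f = 31, h = 5.
Median ≈ 40 + ((76.5 − 74) / 31) × 5 = 40.4032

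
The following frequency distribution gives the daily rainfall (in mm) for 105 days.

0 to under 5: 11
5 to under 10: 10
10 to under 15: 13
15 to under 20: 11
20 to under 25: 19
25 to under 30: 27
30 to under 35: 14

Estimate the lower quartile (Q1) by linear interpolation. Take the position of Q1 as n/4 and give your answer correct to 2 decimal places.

12.02

Cumulative frequencies: 11, 21, 34, 45, 64, 91, 105
n = 105; position = n/4 = 26.25.
This falls in the class 10 to under 15: L = 10, F = 21, f = 13, h = 5.
Lower quartile ≈ 10 + ((26.25 − 21) / 13) × 5 = 12.0192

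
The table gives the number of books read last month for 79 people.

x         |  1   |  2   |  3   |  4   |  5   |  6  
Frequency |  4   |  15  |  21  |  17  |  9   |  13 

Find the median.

3

Cumulative frequencies: 4, 19, 40, 57, 66, 79
n = 79, so the median is the value in position (n+1)/2 = 40.
Position 40 falls at value 3.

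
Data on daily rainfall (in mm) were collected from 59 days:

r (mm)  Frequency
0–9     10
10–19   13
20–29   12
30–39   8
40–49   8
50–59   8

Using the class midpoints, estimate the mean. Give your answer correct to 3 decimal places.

27.042

Midpoints: 4.5, 14.5, 24.5, 34.5, 44.5, 54.5
Σfm = 10×4.5 + 13×14.5 + 12×24.5 + 8×34.5 + 8×44.5 + 8×54.5 = 1595.5
n = Σf = 59
Mean = 1595.5 / 59 = 27.0424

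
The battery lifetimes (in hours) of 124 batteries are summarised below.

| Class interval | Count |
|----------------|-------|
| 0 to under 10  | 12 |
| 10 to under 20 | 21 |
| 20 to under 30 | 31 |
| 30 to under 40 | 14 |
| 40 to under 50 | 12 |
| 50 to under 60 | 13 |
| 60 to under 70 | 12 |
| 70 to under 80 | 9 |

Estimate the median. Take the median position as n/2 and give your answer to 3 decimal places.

29.355

Cumulative frequencies: 12, 33, 64, 78, 90, 103, 115, 124
n = 124; position = n/2 = 62.
This falls in the class 20 to under 30: L = 20, F = 33, f = 31, h = 10.
Median ≈ 20 + ((62 − 33) / 31) × 10 = 29.3548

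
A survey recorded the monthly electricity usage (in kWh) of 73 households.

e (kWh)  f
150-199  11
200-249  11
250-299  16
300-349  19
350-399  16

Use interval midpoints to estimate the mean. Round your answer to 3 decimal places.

286.829

Midpoints: 174.5, 224.5, 274.5, 324.5, 374.5
Σfm = 11×174.5 + 11×224.5 + 16×274.5 + 19×324.5 + 16×374.5 = 20938.5
n = Σf = 73
Mean = 20938.5 / 73 = 286.8288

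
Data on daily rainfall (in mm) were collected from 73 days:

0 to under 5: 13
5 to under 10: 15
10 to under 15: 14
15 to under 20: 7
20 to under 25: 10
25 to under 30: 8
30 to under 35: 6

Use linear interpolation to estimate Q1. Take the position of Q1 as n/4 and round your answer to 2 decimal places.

Cumulative frequencies: 13, 28, 42, 49, 59, 67, 73
n = 73; position = n/4 = 18.25.
This falls in the class 5 to under 10: L = 5, F = 13, f = 15, h = 5.
Lower quartile ≈ 5 + ((18.25 − 13) / 15) × 5 = 6.7500

6.75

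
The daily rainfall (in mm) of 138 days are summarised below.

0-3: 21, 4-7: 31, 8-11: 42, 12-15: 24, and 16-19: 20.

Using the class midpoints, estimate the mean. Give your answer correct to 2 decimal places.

Midpoints: 1.5, 5.5, 9.5, 13.5, 17.5
Σfm = 21×1.5 + 31×5.5 + 42×9.5 + 24×13.5 + 20×17.5 = 1275
n = Σf = 138
Mean = 1275 / 138 = 9.2391

9.24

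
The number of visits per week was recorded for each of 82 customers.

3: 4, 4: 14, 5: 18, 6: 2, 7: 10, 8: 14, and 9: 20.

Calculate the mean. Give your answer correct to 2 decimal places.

6.49

Values: 3, 4, 5, 6, 7, 8, 9
Σfx = 4×3 + 14×4 + 18×5 + 2×6 + 10×7 + 14×8 + 20×9 = 532
n = Σf = 82
Mean = 532 / 82 = 6.4878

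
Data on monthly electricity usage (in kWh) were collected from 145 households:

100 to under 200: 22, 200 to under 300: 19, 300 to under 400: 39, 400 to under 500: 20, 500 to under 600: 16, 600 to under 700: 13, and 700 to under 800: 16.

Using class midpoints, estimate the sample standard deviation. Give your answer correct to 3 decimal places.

187.385

Midpoints: 150, 250, 350, 450, 550, 650, 750
n = 145, Σfm = 59950, mean = 413.4483
Σfm² = 29842500
Σf(m − x̄)² = Σfm² − (Σfm)²/n = 29842500 − 59950²/145 = 5056275.8621
Sample variance = 5056275.8621 / 144 = 35113.0268
Standard deviation = √35113.0268 = 187.3847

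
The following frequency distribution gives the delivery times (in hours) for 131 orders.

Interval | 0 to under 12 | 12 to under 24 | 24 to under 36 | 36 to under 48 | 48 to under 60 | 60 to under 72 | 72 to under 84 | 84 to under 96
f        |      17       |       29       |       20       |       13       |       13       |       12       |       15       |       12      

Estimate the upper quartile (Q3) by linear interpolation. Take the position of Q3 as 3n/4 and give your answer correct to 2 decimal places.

Cumulative frequencies: 17, 46, 66, 79, 92, 104, 119, 131
n = 131; position = 3n/4 = 98.25.
This falls in the class 60 to under 72: L = 60, F = 92, f = 12, h = 12.
Upper quartile ≈ 60 + ((98.25 − 92) / 12) × 12 = 66.2500

66.25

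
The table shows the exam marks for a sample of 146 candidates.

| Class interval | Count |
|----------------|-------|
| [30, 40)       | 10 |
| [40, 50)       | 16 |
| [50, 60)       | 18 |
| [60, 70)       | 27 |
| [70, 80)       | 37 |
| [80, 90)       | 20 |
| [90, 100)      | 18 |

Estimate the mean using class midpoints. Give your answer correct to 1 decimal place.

Midpoints: 35, 45, 55, 65, 75, 85, 95
Σfm = 10×35 + 16×45 + 18×55 + 27×65 + 37×75 + 20×85 + 18×95 = 10000
n = Σf = 146
Mean = 10000 / 146 = 68.4932

68.5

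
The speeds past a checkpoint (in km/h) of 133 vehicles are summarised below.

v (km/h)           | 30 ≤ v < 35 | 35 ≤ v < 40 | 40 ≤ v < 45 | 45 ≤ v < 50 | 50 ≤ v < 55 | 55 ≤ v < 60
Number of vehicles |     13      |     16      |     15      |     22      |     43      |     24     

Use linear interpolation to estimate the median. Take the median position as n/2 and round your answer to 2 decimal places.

Cumulative frequencies: 13, 29, 44, 66, 109, 133
n = 133; position = n/2 = 66.5.
This falls in the class 50 ≤ v < 55: L = 50, F = 66, f = 43, h = 5.
Median ≈ 50 + ((66.5 − 66) / 43) × 5 = 50.0581

50.06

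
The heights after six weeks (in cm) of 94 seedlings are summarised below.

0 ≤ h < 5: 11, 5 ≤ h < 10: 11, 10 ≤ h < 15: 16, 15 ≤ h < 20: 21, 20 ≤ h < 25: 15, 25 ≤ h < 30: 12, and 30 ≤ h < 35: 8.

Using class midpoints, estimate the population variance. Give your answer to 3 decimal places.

Midpoints: 2.5, 7.5, 12.5, 17.5, 22.5, 27.5, 32.5
n = 94, Σfm = 1605, mean = 17.0745
Σfm² = 34737.5
Σf(m − x̄)² = Σfm² − (Σfm)²/n = 34737.5 − 1605²/94 = 7332.9787
Population variance = 7332.9787 / 94 = 78.0104

78.010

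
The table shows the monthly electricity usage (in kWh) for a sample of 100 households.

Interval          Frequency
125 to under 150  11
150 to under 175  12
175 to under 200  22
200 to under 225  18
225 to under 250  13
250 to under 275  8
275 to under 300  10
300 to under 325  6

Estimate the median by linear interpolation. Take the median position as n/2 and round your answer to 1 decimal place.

Cumulative frequencies: 11, 23, 45, 63, 76, 84, 94, 100
n = 100; position = n/2 = 50.
This falls in the class 200 to under 225: L = 200, F = 45, f = 18, h = 25.
Median ≈ 200 + ((50 − 45) / 18) × 25 = 206.9444

206.9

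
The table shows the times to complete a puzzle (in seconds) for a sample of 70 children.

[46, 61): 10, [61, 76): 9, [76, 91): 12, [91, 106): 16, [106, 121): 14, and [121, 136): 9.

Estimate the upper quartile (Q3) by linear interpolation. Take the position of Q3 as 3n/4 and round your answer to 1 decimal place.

Cumulative frequencies: 10, 19, 31, 47, 61, 70
n = 70; position = 3n/4 = 52.5.
This falls in the class [106, 121): L = 106, F = 47, f = 14, h = 15.
Upper quartile ≈ 106 + ((52.5 − 47) / 14) × 15 = 111.8929

111.9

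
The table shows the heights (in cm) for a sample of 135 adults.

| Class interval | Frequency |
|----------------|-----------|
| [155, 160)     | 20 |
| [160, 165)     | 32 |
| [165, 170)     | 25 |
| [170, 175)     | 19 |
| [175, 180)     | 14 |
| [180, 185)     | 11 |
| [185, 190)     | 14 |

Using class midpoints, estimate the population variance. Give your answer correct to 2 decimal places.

Midpoints: 157.5, 162.5, 167.5, 172.5, 177.5, 182.5, 187.5
n = 135, Σfm = 22932.5, mean = 169.8704
Σfm² = 3907543.75
Σf(m − x̄)² = Σfm² − (Σfm)²/n = 3907543.75 − 22932.5²/135 = 11991.4815
Population variance = 11991.4815 / 135 = 88.8258

88.83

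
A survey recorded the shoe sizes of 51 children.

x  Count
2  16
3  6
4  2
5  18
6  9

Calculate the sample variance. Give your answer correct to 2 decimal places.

2.48

Values: 2, 3, 4, 5, 6
n = 51, Σfx = 202, mean = 3.9608
Σfx² = 924
Σf(x − x̄)² = Σfx² − (Σfx)²/n = 924 − 202²/51 = 123.9216
Sample variance = 123.9216 / 50 = 2.4784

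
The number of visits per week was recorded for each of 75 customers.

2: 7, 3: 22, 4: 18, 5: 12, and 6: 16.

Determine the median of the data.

4

Cumulative frequencies: 7, 29, 47, 59, 75
n = 75, so the median is the value in position (n+1)/2 = 38.
Position 38 falls at value 4.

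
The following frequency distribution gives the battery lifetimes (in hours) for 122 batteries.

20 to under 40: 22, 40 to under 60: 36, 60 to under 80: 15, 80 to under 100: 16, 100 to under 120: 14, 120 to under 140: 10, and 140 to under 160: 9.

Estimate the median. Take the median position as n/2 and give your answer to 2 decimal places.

Cumulative frequencies: 22, 58, 73, 89, 103, 113, 122
n = 122; position = n/2 = 61.
This falls in the class 60 to under 80: L = 60, F = 58, f = 15, h = 20.
Median ≈ 60 + ((61 − 58) / 15) × 20 = 64.0000

64.00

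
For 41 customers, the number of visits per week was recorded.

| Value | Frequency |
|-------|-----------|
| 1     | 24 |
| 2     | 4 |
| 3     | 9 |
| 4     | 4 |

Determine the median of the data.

Cumulative frequencies: 24, 28, 37, 41
n = 41, so the median is the value in position (n+1)/2 = 21.
Position 21 falls at value 1.

1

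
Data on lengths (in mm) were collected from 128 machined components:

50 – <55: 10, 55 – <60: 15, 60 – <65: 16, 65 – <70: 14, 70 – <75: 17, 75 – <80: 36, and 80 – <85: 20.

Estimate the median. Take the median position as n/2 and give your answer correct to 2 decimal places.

72.65

Cumulative frequencies: 10, 25, 41, 55, 72, 108, 128
n = 128; position = n/2 = 64.
This falls in the class 70 – <75: L = 70, F = 55, f = 17, h = 5.
Median ≈ 70 + ((64 − 55) / 17) × 5 = 72.6471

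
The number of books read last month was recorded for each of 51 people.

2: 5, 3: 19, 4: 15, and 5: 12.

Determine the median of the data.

Cumulative frequencies: 5, 24, 39, 51
n = 51, so the median is the value in position (n+1)/2 = 26.
Position 26 falls at value 4.

4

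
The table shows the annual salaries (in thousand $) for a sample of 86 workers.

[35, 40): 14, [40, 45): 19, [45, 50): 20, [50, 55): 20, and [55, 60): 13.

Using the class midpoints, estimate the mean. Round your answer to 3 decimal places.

Midpoints: 37.5, 42.5, 47.5, 52.5, 57.5
Σfm = 14×37.5 + 19×42.5 + 20×47.5 + 20×52.5 + 13×57.5 = 4080
n = Σf = 86
Mean = 4080 / 86 = 47.4419

47.442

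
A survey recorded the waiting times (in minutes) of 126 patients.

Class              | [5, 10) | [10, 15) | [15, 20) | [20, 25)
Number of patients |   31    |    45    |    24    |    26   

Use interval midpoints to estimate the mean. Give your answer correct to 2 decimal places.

14.29

Midpoints: 7.5, 12.5, 17.5, 22.5
Σfm = 31×7.5 + 45×12.5 + 24×17.5 + 26×22.5 = 1800
n = Σf = 126
Mean = 1800 / 126 = 14.2857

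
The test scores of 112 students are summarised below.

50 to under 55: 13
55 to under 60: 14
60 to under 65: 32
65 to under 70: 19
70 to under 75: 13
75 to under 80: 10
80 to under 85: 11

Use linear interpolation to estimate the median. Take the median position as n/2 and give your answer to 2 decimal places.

64.53

Cumulative frequencies: 13, 27, 59, 78, 91, 101, 112
n = 112; position = n/2 = 56.
This falls in the class 60 to under 65: L = 60, F = 27, f = 32, h = 5.
Median ≈ 60 + ((56 − 27) / 32) × 5 = 64.5312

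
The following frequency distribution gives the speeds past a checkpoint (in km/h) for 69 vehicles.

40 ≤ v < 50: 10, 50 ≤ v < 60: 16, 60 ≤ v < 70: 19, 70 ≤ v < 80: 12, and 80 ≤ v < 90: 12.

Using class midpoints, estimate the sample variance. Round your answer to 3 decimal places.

Midpoints: 45, 55, 65, 75, 85
n = 69, Σfm = 4485, mean = 65.0000
Σfm² = 303125
Σf(m − x̄)² = Σfm² − (Σfm)²/n = 303125 − 4485²/69 = 11600.0000
Sample variance = 11600.0000 / 68 = 170.5882

170.588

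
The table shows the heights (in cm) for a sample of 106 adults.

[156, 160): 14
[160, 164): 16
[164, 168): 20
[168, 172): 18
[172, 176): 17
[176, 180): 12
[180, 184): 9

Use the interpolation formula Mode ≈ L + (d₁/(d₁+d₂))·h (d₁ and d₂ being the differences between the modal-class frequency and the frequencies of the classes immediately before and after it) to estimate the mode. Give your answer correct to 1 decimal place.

Modal class: [164, 168) (highest frequency 20).
d₁ = 20 − 16 = 4, d₂ = 20 − 18 = 2
Mode ≈ 164 + (4/(4+2)) × 4 = 164 + 2.6667 = 166.6667

166.7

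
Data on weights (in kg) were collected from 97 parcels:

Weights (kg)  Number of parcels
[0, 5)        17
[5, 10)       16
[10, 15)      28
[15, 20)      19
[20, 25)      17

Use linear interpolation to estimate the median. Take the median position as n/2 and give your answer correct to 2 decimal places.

Cumulative frequencies: 17, 33, 61, 80, 97
n = 97; position = n/2 = 48.5.
This falls in the class [10, 15): L = 10, F = 33, f = 28, h = 5.
Median ≈ 10 + ((48.5 − 33) / 28) × 5 = 12.7679

12.77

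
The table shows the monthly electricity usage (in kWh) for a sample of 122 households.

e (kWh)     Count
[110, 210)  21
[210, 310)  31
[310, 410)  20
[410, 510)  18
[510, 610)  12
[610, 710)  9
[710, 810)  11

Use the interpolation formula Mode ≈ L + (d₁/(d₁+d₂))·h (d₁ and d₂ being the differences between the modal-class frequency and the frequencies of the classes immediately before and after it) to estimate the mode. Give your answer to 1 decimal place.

Modal class: [210, 310) (highest frequency 31).
d₁ = 31 − 21 = 10, d₂ = 31 − 20 = 11
Mode ≈ 210 + (10/(10+11)) × 100 = 210 + 47.6190 = 257.6190

257.6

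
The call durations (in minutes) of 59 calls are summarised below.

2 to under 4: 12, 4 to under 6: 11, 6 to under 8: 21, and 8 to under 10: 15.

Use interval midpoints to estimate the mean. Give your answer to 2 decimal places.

Midpoints: 3, 5, 7, 9
Σfm = 12×3 + 11×5 + 21×7 + 15×9 = 373
n = Σf = 59
Mean = 373 / 59 = 6.3220

6.32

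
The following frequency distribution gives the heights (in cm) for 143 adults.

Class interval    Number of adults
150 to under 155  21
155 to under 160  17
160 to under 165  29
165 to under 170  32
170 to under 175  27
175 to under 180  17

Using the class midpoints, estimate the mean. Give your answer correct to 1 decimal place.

Midpoints: 152.5, 157.5, 162.5, 167.5, 172.5, 177.5
Σfm = 21×152.5 + 17×157.5 + 29×162.5 + 32×167.5 + 27×172.5 + 17×177.5 = 23627.5
n = Σf = 143
Mean = 23627.5 / 143 = 165.2273

165.2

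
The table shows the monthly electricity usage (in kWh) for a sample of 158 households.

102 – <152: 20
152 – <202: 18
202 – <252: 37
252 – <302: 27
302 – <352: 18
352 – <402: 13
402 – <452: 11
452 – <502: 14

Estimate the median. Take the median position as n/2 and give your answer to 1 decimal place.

Cumulative frequencies: 20, 38, 75, 102, 120, 133, 144, 158
n = 158; position = n/2 = 79.
This falls in the class 252 – <302: L = 252, F = 75, f = 27, h = 50.
Median ≈ 252 + ((79 − 75) / 27) × 50 = 259.4074

259.4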